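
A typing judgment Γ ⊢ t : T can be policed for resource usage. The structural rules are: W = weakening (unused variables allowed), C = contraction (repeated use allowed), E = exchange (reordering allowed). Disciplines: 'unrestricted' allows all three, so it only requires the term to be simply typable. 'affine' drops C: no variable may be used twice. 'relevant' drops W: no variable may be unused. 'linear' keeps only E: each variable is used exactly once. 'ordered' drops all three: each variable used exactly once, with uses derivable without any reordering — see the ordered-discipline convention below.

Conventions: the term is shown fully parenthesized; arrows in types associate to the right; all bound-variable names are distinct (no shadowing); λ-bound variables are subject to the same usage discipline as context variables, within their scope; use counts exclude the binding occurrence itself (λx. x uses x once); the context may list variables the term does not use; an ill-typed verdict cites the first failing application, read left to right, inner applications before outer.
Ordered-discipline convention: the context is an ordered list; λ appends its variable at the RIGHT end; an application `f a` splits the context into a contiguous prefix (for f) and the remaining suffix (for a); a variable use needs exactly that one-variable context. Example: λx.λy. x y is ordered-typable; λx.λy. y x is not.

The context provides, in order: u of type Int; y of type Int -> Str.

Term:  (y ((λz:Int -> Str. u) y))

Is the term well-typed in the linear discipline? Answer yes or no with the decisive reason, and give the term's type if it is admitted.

no — uses contraction: y ×2; z left unused
use counts: u ×1; y ×2; z (λ-bound) ×0
use order (left to right): y, u, y
typing: the term checks, with type Str
across the five disciplines: ordered ✗; linear ✗; affine ✗; relevant ✗; unrestricted ✓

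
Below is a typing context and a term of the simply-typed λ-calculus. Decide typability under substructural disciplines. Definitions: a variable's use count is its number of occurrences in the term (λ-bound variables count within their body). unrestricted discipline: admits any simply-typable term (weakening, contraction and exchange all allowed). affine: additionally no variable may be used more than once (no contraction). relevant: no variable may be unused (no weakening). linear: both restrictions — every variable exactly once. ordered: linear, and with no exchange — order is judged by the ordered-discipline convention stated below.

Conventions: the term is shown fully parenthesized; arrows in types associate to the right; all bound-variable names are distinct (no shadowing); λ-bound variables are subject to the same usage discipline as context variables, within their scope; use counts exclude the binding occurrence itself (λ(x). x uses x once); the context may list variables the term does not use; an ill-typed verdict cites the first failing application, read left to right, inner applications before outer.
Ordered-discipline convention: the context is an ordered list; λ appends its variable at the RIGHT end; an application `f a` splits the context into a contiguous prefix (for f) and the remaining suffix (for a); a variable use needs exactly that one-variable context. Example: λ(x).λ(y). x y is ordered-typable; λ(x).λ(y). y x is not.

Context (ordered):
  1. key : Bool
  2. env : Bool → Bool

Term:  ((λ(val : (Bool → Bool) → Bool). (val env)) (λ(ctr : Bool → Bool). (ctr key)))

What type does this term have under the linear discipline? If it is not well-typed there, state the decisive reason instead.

term : Bool
variable uses: key ×1, env ×1, val (λ-bound) ×1, ctr (λ-bound) ×1
order of uses: val, env, ctr, key
typing: the term checks, with type Bool
all disciplines: ordered ✗; linear ✓; affine ✓; relevant ✓; unrestricted ✓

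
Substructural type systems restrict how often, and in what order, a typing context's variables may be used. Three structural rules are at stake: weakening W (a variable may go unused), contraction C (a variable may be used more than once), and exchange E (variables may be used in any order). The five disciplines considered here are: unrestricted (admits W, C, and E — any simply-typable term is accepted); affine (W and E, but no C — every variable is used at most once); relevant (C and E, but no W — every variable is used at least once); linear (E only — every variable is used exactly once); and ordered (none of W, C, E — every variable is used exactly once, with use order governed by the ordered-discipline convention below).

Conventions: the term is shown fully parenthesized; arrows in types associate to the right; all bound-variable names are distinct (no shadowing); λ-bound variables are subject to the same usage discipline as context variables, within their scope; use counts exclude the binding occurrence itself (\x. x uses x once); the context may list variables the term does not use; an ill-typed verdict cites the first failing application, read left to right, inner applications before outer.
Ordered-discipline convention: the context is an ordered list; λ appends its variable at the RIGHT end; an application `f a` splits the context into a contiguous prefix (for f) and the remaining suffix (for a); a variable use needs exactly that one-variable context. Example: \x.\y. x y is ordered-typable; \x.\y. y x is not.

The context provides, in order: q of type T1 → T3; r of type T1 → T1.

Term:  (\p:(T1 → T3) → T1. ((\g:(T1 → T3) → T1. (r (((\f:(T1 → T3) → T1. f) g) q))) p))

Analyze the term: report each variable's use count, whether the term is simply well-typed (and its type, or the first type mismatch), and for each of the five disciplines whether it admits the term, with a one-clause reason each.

use counts: q: 1, r: 1, p [bound]: 1, g [bound]: 1, f [bound]: 1
order of uses: r, f, g, q, p
typing: well-typed — term : ((T1 → T3) → T1) → T1
ordered ✗ (needs exchange: uses follow r, f, g, q, p)
linear ✓ (each of q, r, p, g, f used exactly once)
affine ✓ (no duplicate uses among q, r, p, g, f)
relevant ✓ (at least one use each (q, r, p, g, f))
unrestricted ✓ (simply typable at ((T1 → T3) → T1) → T1; W, C, E all held)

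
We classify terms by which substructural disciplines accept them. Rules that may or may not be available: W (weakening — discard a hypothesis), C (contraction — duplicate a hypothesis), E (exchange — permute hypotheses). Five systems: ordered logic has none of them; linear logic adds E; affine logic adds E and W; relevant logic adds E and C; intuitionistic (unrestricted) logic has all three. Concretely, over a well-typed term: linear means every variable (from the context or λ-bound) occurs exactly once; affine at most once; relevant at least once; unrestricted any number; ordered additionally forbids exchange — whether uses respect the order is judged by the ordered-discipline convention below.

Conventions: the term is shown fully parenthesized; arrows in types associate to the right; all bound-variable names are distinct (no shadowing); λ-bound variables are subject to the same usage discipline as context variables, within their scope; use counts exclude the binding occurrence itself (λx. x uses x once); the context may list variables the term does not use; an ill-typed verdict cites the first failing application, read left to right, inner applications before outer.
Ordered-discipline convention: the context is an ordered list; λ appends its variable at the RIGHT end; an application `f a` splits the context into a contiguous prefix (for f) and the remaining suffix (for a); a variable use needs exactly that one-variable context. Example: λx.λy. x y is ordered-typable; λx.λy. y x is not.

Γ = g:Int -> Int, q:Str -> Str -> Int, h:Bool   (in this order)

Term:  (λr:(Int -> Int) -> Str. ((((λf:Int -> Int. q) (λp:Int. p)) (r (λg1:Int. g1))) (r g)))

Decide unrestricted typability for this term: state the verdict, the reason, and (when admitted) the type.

yes — simply typable at ((Int -> Int) -> Str) -> Int; W, C, E all held; term : ((Int -> Int) -> Str) -> Int
counts: g ×1; q ×1; h ×0; r (bound) ×2; f (bound) ×0; p (bound) ×1; g1 (bound) ×1
left-to-right use order: q, p, r, g1, r, g
typing: well-typed at ((Int -> Int) -> Str) -> Int
per-discipline verdicts: ordered ✗; linear ✗; affine ✗; relevant ✗; unrestricted ✓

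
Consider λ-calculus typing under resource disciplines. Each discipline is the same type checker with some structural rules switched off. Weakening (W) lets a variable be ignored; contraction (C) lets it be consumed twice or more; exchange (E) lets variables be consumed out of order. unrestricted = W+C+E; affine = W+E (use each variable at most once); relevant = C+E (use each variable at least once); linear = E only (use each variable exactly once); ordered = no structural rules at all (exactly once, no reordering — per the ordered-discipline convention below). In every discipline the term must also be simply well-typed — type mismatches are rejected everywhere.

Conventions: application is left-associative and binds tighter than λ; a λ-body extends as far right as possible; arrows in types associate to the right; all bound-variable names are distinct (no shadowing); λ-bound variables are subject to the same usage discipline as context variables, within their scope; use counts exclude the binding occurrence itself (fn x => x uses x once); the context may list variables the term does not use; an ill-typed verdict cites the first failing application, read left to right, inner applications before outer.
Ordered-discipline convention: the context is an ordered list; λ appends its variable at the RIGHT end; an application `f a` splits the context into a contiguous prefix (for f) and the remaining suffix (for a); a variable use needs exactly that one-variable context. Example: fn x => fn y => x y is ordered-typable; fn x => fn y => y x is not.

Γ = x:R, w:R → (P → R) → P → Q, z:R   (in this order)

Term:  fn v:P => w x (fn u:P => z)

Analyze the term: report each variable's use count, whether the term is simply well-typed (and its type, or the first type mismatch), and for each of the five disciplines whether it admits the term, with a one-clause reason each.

counts: x: 1×, w: 1×, z: 1×, v [bound]: 0×, u [bound]: 0×
order of uses: w, x, z
typing: well-typed at P → P → Q
ordered ✗ (unused: v, u — weakening required)
linear ✗ (unused: v, u — weakening required)
affine ✓ (none of x, w, z, v, u used more than once)
relevant ✗ (unused: v, u — weakening required)
unrestricted ✓ (typability at P → P → Q is all that's needed)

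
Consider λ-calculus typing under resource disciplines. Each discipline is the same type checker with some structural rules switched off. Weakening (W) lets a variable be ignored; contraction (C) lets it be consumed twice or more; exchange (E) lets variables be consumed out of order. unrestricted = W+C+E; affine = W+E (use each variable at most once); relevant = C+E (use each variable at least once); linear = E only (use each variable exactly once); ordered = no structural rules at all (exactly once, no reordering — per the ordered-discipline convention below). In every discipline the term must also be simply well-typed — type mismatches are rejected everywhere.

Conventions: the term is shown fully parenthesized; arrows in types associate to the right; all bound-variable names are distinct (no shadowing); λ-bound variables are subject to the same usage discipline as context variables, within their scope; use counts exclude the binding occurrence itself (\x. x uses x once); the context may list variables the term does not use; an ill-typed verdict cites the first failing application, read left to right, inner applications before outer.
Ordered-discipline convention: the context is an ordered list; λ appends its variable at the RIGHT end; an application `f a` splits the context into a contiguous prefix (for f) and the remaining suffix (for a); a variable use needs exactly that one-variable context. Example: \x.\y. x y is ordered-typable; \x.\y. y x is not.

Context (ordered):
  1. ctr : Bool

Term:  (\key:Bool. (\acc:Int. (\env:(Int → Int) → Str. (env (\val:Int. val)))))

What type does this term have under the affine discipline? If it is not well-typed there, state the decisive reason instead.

term : Bool → Int → ((Int → Int) → Str) → Str
use counts: ctr: 0×; key (λ-bound): 0×; acc (λ-bound): 0×; env (λ-bound): 1×; val (λ-bound): 1×
left-to-right use order: env, val
typing: ✓ — Bool → Int → ((Int → Int) → Str) → Str
per-discipline verdicts: ordered ✗ | linear ✗ | affine ✓ | relevant ✗ | unrestricted ✓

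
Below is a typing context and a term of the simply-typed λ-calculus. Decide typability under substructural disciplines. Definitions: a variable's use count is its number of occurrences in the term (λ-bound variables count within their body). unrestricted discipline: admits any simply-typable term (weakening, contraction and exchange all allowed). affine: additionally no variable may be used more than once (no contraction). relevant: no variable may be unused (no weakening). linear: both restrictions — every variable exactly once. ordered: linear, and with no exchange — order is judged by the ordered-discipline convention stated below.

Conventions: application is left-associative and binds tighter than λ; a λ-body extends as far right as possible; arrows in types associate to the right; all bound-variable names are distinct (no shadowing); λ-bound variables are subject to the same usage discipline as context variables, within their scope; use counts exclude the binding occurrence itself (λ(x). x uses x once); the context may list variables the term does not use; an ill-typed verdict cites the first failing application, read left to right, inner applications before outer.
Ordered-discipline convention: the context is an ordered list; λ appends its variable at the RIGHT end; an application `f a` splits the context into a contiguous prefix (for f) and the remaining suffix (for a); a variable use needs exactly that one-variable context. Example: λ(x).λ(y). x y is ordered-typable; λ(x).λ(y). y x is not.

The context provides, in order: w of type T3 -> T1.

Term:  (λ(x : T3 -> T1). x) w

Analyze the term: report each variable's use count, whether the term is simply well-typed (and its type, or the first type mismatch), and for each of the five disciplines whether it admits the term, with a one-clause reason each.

variable uses: w: 1, x (λ-bound): 1
uses in reading order: x, w
typing: the term checks, with type T3 -> T1
ordered: ✓, one use each (w, x); ordered split holds
linear: ✓, w, x: one use apiece
affine: ✓, at most one use each (w, x)
relevant: ✓, none of w, x goes unused
unrestricted: ✓, simply typable at T3 -> T1; W, C, E all held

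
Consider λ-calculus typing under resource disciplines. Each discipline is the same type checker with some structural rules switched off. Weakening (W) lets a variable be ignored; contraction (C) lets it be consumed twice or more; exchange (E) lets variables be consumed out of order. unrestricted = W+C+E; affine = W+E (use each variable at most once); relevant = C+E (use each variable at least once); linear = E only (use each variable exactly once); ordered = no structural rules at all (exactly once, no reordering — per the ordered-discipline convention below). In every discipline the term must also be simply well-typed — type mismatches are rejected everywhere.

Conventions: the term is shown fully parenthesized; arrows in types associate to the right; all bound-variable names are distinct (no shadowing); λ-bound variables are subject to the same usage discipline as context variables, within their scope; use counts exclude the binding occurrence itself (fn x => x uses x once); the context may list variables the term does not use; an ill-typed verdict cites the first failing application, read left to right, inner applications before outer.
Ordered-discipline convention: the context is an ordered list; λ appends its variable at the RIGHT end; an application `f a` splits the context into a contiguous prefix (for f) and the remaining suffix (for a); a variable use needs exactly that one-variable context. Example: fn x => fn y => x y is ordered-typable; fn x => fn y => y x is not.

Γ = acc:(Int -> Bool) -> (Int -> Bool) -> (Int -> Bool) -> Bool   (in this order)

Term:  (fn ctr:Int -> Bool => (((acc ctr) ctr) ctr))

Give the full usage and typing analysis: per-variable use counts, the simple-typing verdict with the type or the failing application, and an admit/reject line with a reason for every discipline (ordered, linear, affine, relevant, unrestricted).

usage: acc=1, ctr [bound]=3
use order (left to right): acc, ctr, ctr, ctr
typing: the term checks, with type (Int -> Bool) -> Bool
ordered: ✗ — repeated use of ctr ×3
linear: ✗ — repeated use of ctr ×3
affine: ✗ — repeated use of ctr ×3
relevant: ✓ — every one of acc, ctr appears
unrestricted: ✓ — simply typable at (Int -> Bool) -> Bool; W, C, E all held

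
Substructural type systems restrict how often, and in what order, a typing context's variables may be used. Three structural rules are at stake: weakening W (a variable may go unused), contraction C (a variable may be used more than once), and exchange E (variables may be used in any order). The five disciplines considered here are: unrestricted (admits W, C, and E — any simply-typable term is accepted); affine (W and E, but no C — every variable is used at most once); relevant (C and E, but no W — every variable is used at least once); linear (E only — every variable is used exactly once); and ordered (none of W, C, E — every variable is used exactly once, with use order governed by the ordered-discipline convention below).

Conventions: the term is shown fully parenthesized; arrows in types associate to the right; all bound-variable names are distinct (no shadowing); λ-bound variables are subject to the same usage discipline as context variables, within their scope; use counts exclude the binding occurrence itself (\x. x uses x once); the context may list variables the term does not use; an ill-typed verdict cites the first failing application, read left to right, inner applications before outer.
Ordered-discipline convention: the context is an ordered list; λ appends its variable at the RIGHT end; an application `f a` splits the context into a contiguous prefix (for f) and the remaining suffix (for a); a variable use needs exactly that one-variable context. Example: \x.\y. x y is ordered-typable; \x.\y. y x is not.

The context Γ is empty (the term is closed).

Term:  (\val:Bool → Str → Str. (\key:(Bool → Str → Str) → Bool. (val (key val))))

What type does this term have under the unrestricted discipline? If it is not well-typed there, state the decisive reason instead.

term : (Bool → Str → Str) → ((Bool → Str → Str) → Bool) → Str → Str
variable uses: val [bound]: 2, key [bound]: 1
uses in reading order: val, key, val
typing: well-typed at (Bool → Str → Str) → ((Bool → Str → Str) → Bool) → Str → Str
per-discipline verdicts: ordered ✗, linear ✗, affine ✗, relevant ✓, unrestricted ✓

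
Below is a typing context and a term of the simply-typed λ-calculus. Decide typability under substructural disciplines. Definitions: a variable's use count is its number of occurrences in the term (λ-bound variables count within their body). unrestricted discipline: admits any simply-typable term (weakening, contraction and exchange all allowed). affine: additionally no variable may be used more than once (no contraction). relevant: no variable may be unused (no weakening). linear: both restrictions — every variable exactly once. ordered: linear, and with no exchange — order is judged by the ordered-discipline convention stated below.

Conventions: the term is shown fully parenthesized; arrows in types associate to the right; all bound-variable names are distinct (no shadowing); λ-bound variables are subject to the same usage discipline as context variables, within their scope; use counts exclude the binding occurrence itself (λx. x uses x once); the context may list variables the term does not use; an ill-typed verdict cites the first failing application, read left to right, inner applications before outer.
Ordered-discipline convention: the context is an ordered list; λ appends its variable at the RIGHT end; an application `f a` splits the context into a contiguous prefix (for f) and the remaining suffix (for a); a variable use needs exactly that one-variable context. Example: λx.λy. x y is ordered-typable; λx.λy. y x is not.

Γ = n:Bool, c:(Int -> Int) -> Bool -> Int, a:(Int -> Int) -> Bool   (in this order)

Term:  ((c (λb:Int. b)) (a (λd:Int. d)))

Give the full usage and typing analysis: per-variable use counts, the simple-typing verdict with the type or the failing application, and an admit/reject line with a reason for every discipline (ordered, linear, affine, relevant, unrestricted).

use counts: n: 0×, c: 1×, a: 1×, b [bound]: 1×, d [bound]: 1×
left-to-right use order: c, b, a, d
typing: well-typed at Int
ordered: ✗, n left unused
linear: ✗, n left unused
affine: ✓, n, c, a, b, d: no repeats, contraction unneeded
relevant: ✗, n left unused
unrestricted: ✓, well-typed at Int; no restrictions here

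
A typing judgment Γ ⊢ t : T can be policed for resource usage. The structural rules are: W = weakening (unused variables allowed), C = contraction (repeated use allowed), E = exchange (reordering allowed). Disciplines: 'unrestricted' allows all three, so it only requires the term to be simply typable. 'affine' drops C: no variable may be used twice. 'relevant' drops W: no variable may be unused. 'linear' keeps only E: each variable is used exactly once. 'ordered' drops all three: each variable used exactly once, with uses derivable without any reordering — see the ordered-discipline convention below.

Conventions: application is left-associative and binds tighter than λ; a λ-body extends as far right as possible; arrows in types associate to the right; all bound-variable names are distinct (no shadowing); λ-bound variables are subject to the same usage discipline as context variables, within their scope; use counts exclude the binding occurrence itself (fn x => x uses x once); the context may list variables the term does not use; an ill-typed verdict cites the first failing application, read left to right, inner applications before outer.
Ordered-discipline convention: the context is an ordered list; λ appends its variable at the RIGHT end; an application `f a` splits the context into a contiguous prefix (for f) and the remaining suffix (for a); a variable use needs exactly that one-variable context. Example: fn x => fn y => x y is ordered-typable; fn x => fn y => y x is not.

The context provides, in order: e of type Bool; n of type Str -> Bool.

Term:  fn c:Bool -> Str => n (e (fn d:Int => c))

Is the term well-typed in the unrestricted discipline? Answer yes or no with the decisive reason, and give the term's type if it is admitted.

no — the type mismatch rejects it
use counts: e: 1, n: 1, c [bound]: 1, d [bound]: 0
uses in reading order: n, e, c
typing: ill-typed: applying a non-function (Bool)
across the five disciplines: ordered ✗ · linear ✗ · affine ✗ · relevant ✗ · unrestricted ✗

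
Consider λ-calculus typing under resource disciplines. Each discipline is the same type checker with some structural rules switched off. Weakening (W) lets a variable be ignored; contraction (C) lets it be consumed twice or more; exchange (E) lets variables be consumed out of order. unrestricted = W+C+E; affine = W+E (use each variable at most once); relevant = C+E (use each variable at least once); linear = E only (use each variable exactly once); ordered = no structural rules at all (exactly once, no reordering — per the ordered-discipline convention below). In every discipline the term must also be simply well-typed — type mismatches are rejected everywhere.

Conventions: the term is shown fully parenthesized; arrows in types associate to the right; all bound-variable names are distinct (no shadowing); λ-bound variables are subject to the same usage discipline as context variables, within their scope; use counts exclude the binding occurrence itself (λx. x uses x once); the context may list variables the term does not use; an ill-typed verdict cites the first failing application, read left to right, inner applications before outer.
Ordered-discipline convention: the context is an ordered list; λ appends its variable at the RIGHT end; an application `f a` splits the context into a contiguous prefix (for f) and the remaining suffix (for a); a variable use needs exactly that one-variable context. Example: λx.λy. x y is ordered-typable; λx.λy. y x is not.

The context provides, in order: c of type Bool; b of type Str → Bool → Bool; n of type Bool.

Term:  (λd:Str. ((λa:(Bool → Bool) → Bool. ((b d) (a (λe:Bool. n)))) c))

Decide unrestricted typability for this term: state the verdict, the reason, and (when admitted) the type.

no — the type mismatch rejects it
use counts: c: 1; b: 1; n: 1; d (bound): 1; a (bound): 1; e (bound): 0
uses in reading order: b, d, a, n, c
typing: ill-typed: an argument Bool mismatches the expected (Bool → Bool) → Bool
all disciplines: ordered ✗; linear ✗; affine ✗; relevant ✗; unrestricted ✗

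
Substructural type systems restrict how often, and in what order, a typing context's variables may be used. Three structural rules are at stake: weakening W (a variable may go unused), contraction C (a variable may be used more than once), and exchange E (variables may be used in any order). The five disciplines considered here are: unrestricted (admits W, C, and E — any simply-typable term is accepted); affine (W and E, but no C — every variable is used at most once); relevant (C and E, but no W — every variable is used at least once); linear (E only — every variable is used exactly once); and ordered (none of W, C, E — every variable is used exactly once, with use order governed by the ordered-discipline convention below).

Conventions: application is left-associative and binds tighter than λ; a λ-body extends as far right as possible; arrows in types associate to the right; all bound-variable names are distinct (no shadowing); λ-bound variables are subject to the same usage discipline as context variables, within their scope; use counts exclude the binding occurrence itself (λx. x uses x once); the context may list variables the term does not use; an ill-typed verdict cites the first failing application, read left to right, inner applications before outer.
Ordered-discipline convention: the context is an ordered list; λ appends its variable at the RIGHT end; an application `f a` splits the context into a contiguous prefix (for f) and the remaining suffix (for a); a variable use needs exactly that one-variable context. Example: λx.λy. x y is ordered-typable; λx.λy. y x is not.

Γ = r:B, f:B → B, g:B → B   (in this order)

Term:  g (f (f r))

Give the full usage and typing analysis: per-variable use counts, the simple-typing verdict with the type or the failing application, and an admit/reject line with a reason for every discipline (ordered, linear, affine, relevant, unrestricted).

counts: r ×1, f ×2, g ×1
use order (left to right): g, f, f, r
typing: the term checks, with type B
ordered: ✗ — f ×2 used more than once (contraction)
linear: ✗ — f ×2 used more than once (contraction)
affine: ✗ — f ×2 used more than once (contraction)
relevant: ✓ — at least one use each (r, f, g)
unrestricted: ✓ — typability at B is all that's needed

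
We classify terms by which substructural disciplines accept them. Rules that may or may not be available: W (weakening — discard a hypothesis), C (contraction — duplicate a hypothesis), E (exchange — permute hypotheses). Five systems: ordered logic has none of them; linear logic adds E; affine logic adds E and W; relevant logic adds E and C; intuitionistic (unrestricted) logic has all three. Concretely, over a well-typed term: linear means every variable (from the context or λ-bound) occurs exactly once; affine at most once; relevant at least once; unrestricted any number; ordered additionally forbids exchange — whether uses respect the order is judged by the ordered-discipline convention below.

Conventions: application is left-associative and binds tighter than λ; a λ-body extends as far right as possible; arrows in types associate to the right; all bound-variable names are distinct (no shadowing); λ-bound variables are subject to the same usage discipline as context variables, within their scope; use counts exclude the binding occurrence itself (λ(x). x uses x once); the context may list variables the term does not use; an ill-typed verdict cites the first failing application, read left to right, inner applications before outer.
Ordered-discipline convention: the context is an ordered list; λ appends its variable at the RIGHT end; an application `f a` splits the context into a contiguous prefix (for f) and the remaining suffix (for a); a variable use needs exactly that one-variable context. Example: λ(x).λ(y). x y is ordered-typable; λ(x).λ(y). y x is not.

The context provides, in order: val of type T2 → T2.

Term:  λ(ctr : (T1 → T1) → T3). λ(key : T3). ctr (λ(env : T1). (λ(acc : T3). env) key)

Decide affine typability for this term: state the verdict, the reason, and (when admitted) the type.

yes — at most one use each (val, ctr, key, env, acc); term : ((T1 → T1) → T3) → T3 → T3
variable uses: val: 0; ctr [bound]: 1; key [bound]: 1; env [bound]: 1; acc [bound]: 0
order of uses: ctr, env, key
typing: ✓ — ((T1 → T1) → T3) → T3 → T3
summary: ordered ✗ | linear ✗ | affine ✓ | relevant ✗ | unrestricted ✓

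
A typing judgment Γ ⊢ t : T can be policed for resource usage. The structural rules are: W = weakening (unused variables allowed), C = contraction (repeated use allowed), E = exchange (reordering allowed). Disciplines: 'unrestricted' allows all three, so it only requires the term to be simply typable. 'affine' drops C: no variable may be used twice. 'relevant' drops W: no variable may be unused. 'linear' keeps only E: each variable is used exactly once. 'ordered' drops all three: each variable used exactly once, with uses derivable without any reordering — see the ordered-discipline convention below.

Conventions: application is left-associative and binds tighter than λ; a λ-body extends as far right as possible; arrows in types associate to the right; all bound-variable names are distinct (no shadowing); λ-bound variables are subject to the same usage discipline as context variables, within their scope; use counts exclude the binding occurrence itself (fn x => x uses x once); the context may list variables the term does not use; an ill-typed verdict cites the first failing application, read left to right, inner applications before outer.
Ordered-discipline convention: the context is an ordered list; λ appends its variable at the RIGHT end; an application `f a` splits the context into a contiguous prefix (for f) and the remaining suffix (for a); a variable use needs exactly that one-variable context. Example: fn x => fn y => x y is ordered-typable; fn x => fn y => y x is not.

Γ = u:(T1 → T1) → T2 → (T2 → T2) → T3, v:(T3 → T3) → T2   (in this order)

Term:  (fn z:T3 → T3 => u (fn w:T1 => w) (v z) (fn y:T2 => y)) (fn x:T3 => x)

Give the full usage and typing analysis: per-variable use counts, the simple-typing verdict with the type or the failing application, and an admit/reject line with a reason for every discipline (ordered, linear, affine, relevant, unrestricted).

use counts: u ×1; v ×1; z (bound) ×1; w (bound) ×1; y (bound) ×1; x (bound) ×1
left-to-right use order: u, w, v, z, y, x
typing: well-typed — term : T3
ordered: ✓ — single-use (u, v, z, w, y, x), ordered derivation ok
linear: ✓ — single use per variable (u, v, z, w, y, x)
affine: ✓ — u, v, z, w, y, x: no repeats, contraction unneeded
relevant: ✓ — at least one use each (u, v, z, w, y, x)
unrestricted: ✓ — well-typed at T3; no restrictions here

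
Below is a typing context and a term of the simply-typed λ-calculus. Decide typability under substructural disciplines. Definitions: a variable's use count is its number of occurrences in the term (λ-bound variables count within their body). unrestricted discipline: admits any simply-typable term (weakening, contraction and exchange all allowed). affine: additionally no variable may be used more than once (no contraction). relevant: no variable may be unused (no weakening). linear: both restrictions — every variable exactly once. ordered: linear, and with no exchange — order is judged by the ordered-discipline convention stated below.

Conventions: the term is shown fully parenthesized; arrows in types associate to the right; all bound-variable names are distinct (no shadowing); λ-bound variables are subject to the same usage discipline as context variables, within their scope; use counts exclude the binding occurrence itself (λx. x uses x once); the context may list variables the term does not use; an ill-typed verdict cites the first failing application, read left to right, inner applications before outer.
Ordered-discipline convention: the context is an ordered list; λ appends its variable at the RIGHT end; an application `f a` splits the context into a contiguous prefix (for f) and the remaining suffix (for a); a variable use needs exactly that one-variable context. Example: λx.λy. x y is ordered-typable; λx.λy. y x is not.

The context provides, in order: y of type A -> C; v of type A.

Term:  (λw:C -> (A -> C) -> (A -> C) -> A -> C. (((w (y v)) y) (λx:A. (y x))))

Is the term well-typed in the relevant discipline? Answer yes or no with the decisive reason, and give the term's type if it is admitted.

yes — y, v, w, x: all used, weakening unneeded; term : (C -> (A -> C) -> (A -> C) -> A -> C) -> A -> C
use counts: y: 3×, v: 1×, w (bound): 1×, x (bound): 1×
left-to-right use order: w, y, v, y, y, x
typing: well-typed — term : (C -> (A -> C) -> (A -> C) -> A -> C) -> A -> C
per-discipline verdicts: ordered ✗; linear ✗; affine ✗; relevant ✓; unrestricted ✓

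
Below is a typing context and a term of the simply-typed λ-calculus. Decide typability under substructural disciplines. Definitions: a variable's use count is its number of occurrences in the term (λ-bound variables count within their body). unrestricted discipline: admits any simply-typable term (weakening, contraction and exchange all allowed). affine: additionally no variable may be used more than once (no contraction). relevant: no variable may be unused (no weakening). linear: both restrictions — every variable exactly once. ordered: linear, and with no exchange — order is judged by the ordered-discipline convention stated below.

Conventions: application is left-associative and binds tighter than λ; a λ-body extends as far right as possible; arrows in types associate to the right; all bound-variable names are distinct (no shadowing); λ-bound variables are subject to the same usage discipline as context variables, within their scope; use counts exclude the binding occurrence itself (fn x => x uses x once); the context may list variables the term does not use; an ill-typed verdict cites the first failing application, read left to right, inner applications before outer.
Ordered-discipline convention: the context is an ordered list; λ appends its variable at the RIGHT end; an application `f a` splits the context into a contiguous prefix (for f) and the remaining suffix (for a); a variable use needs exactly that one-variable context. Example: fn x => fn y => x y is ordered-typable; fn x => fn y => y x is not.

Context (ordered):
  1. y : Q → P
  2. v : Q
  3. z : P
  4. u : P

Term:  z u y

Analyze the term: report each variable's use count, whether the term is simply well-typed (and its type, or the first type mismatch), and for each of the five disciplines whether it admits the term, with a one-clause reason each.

use counts: y: 1, v: 0, z: 1, u: 1
left-to-right use order: z, u, y
typing: ill-typed: can't apply a value of type P
ordered: ✗ — a type mismatch blocks all five
linear: ✗ — the type mismatch rejects it
affine: ✗ — not simply typable
relevant: ✗ — fails simple typing
unrestricted: ✗ — a type mismatch blocks all five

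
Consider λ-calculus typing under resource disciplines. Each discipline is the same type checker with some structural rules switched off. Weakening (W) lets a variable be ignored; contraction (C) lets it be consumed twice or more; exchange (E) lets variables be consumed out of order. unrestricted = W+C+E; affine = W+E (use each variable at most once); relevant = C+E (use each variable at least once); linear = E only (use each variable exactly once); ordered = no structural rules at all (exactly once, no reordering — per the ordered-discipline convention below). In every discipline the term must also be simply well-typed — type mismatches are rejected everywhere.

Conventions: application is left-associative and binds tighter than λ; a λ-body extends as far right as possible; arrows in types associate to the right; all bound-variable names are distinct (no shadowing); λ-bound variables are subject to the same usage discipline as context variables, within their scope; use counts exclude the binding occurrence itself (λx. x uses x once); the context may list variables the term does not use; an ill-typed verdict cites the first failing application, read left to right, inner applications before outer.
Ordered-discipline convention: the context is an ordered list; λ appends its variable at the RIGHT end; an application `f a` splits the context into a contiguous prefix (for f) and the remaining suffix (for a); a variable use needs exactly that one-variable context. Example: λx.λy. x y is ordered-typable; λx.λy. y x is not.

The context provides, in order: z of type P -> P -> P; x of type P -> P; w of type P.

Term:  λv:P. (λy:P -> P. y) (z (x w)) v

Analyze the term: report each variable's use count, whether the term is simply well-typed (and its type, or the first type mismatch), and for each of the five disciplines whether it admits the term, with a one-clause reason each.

counts: z ×1; x ×1; w ×1; v [bound] ×1; y [bound] ×1
use order (left to right): y, z, x, w, v
typing: well-typed at P -> P
ordered: ✓, one use each (z, x, w, v, y); ordered split holds
linear: ✓, each of z, x, w, v, y used exactly once
affine: ✓, none of z, x, w, v, y used more than once
relevant: ✓, every one of z, x, w, v, y appears
unrestricted: ✓, simply typable at P -> P; W, C, E all held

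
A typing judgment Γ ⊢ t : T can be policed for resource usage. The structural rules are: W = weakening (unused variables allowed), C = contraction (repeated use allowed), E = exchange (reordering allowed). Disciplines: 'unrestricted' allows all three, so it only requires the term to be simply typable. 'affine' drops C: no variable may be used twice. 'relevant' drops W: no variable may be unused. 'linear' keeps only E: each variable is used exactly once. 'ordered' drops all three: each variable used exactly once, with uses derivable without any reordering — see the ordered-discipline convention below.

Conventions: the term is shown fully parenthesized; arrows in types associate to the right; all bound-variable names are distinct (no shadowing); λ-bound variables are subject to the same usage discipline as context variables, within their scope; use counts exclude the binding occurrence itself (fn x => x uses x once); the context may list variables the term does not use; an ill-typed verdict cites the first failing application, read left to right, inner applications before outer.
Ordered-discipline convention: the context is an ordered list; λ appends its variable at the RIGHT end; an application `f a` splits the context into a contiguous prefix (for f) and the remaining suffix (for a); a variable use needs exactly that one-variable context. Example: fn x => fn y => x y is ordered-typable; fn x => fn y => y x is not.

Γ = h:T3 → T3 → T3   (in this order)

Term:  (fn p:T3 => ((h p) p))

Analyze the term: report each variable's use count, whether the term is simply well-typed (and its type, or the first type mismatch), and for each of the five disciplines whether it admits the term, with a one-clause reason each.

use counts: h: 1, p (bound): 2
use order (left to right): h, p, p
typing: well-typed — term : T3 → T3
ordered: ✗, repeated use of p ×2
linear: ✗, repeated use of p ×2
affine: ✗, repeated use of p ×2
relevant: ✓, every one of h, p appears
unrestricted: ✓, well-typed at T3 → T3; no restrictions here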